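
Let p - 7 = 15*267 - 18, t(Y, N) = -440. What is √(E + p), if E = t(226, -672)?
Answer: √3554 ≈ 59.615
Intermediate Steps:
E = -440
p = 3994 (p = 7 + (15*267 - 18) = 7 + (4005 - 18) = 7 + 3987 = 3994)
√(E + p) = √(-440 + 3994) = √3554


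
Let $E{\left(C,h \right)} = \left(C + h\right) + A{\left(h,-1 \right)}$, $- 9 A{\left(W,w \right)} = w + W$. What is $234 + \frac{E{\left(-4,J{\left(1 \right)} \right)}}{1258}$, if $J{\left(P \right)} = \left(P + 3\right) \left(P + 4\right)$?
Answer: $\frac{2649473}{11322} \approx 234.01$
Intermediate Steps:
$A{\left(W,w \right)} = - \frac{W}{9} - \frac{w}{9}$ ($A{\left(W,w \right)} = - \frac{w + W}{9} = - \frac{W + w}{9} = - \frac{W}{9} - \frac{w}{9}$)
$J{\left(P \right)} = \left(3 + P\right) \left(4 + P\right)$
$E{\left(C,h \right)} = \frac{1}{9} + C + \frac{8 h}{9}$ ($E{\left(C,h \right)} = \left(C + h\right) - \left(- \frac{1}{9} + \frac{h}{9}\right) = \frac{1}{9} + C + \frac{8 h}{9}$)
$234 + \frac{E{\left(-4,J{\left(1 \right)} \right)}}{1258} = 234 + \frac{\frac{1}{9} - 4 + \frac{8 \left(12 + 1^{2} + 7 \cdot 1\right)}{9}}{1258} = 234 + \left(\frac{1}{9} - 4 + \frac{8 \left(12 + 1 + 7\right)}{9}\right) \frac{1}{1258} = 234 + \left(\frac{1}{9} - 4 + \frac{8}{9} \cdot 20\right) \frac{1}{1258} = 234 + \left(\frac{1}{9} - 4 + \frac{160}{9}\right) \frac{1}{1258} = 234 + \frac{125}{9} \cdot \frac{1}{1258} = 234 + \frac{125}{11322} = \frac{2649473}{11322}$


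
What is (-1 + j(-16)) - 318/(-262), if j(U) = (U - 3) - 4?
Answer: -2985/131 ≈ -22.786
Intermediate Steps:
j(U) = -7 + U (j(U) = (-3 + U) - 4 = -7 + U)
(-1 + j(-16)) - 318/(-262) = (-1 + (-7 - 16)) - 318/(-262) = (-1 - 23) - 318*(-1/262) = -24 + 159/131 = -2985/131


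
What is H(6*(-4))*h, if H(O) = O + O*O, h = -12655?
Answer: -6985560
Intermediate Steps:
H(O) = O + O²
H(6*(-4))*h = ((6*(-4))*(1 + 6*(-4)))*(-12655) = -24*(1 - 24)*(-12655) = -24*(-23)*(-12655) = 552*(-12655) = -6985560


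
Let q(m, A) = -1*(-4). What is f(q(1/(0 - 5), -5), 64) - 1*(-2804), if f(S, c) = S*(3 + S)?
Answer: 2832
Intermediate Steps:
q(m, A) = 4
f(q(1/(0 - 5), -5), 64) - 1*(-2804) = 4*(3 + 4) - 1*(-2804) = 4*7 + 2804 = 28 + 2804 = 2832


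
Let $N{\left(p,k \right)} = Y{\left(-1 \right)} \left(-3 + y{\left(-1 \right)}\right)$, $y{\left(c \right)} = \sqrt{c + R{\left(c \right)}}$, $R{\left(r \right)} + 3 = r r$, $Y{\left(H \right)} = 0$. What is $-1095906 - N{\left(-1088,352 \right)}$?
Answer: $-1095906$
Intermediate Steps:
$R{\left(r \right)} = -3 + r^{2}$ ($R{\left(r \right)} = -3 + r r = -3 + r^{2}$)
$y{\left(c \right)} = \sqrt{-3 + c + c^{2}}$ ($y{\left(c \right)} = \sqrt{c + \left(-3 + c^{2}\right)} = \sqrt{-3 + c + c^{2}}$)
$N{\left(p,k \right)} = 0$ ($N{\left(p,k \right)} = 0 \left(-3 + \sqrt{-3 - 1 + \left(-1\right)^{2}}\right) = 0 \left(-3 + \sqrt{-3 - 1 + 1}\right) = 0 \left(-3 + \sqrt{-3}\right) = 0 \left(-3 + i \sqrt{3}\right) = 0$)
$-1095906 - N{\left(-1088,352 \right)} = -1095906 - 0 = -1095906 + 0 = -1095906$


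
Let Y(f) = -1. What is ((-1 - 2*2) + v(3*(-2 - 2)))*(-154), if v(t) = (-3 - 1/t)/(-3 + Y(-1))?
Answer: 15785/24 ≈ 657.71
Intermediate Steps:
v(t) = ¾ + 1/(4*t) (v(t) = (-3 - 1/t)/(-3 - 1) = (-3 - 1/t)/(-4) = (-3 - 1/t)*(-¼) = ¾ + 1/(4*t))
((-1 - 2*2) + v(3*(-2 - 2)))*(-154) = ((-1 - 2*2) + (1 + 3*(3*(-2 - 2)))/(4*((3*(-2 - 2)))))*(-154) = ((-1 - 4) + (1 + 3*(3*(-4)))/(4*((3*(-4)))))*(-154) = (-5 + (¼)*(1 + 3*(-12))/(-12))*(-154) = (-5 + (¼)*(-1/12)*(1 - 36))*(-154) = (-5 + (¼)*(-1/12)*(-35))*(-154) = (-5 + 35/48)*(-154) = -205/48*(-154) = 15785/24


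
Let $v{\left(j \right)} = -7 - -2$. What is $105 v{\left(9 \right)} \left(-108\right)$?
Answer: $56700$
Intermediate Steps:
$v{\left(j \right)} = -5$ ($v{\left(j \right)} = -7 + 2 = -5$)
$105 v{\left(9 \right)} \left(-108\right) = 105 \left(-5\right) \left(-108\right) = \left(-525\right) \left(-108\right) = 56700$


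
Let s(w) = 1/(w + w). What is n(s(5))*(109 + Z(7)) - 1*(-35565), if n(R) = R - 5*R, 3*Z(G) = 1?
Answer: 532819/15 ≈ 35521.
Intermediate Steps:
s(w) = 1/(2*w)
Z(G) = ⅓ (Z(G) = (⅓)*1 = ⅓)
n(R) = -4*R
n(s(5))*(109 + Z(7)) - 1*(-35565) = (-2/5)*(109 + ⅓) - 1*(-35565) = -2/5*(328/3) + 35565 = -4*⅒*(328/3) + 35565 = -⅖*328/3 + 35565 = -656/15 + 35565 = 532819/15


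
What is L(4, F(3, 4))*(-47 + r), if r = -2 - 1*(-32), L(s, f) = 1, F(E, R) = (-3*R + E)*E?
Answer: -17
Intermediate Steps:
F(E, R) = E*(E - 3*R) (F(E, R) = (E - 3*R)*E = E*(E - 3*R))
r = 30 (r = -2 + 32 = 30)
L(4, F(3, 4))*(-47 + r) = 1*(-47 + 30) = 1*(-17) = -17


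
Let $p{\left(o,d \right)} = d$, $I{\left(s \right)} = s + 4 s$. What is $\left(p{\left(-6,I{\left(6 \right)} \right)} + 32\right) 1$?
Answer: $62$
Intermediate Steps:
$I{\left(s \right)} = 5 s$
$\left(p{\left(-6,I{\left(6 \right)} \right)} + 32\right) 1 = \left(5 \cdot 6 + 32\right) 1 = \left(30 + 32\right) 1 = 62 \cdot 1 = 62$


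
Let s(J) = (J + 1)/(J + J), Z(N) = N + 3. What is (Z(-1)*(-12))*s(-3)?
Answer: -8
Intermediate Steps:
Z(N) = 3 + N
s(J) = (1 + J)/(2*J) (s(J) = (1 + J)/((2*J)) = (1 + J)*(1/(2*J)) = (1 + J)/(2*J))
(Z(-1)*(-12))*s(-3) = ((3 - 1)*(-12))*((½)*(1 - 3)/(-3)) = (2*(-12))*((½)*(-⅓)*(-2)) = -24*⅓ = -8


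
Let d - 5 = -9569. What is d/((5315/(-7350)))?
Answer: 14059080/1063 ≈ 13226.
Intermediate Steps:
d = -9564 (d = 5 - 9569 = -9564)
d/((5315/(-7350))) = -9564/(5315/(-7350)) = -9564/(5315*(-1/7350)) = -9564/(-1063/1470) = -9564*(-1470/1063) = 14059080/1063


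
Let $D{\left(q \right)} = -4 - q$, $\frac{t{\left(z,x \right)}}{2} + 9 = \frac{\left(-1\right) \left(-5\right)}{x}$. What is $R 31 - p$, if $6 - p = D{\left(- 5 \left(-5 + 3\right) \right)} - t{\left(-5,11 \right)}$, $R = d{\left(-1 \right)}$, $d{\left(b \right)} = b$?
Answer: $- \frac{373}{11} \approx -33.909$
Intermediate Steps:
$t{\left(z,x \right)} = -18 + \frac{10}{x}$ ($t{\left(z,x \right)} = -18 + 2 \frac{\left(-1\right) \left(-5\right)}{x} = -18 + 2 \frac{5}{x} = -18 + \frac{10}{x}$)
$R = -1$
$p = \frac{32}{11}$ ($p = 6 - \left(\left(-4 - - 5 \left(-5 + 3\right)\right) - \left(-18 + \frac{10}{11}\right)\right) = 6 - \left(\left(-4 - \left(-5\right) \left(-2\right)\right) - \left(-18 + 10 \cdot \frac{1}{11}\right)\right) = 6 - \left(\left(-4 - 10\right) - \left(-18 + \frac{10}{11}\right)\right) = 6 - \left(\left(-4 - 10\right) - - \frac{188}{11}\right) = 6 - \left(-14 + \frac{188}{11}\right) = 6 - \frac{34}{11} = \frac{32}{11} \approx 2.9091$)
$R 31 - p = \left(-1\right) 31 - \frac{32}{11} = -31 - \frac{32}{11} = - \frac{373}{11}$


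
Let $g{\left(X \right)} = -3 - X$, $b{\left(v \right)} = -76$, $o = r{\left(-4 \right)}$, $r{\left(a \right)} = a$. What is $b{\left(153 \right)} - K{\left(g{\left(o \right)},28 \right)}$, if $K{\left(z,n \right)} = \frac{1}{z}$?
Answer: $-77$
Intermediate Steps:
$o = -4$
$b{\left(153 \right)} - K{\left(g{\left(o \right)},28 \right)} = -76 - \frac{1}{-3 - -4} = -76 - \frac{1}{-3 + 4} = -76 - 1^{-1} = -76 - 1 = -77$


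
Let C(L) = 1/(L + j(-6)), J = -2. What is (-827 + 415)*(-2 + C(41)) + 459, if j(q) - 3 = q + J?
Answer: 11444/9 ≈ 1271.6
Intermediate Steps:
j(q) = 1 + q (j(q) = 3 + (q - 2) = 3 + (-2 + q) = 1 + q)
C(L) = 1/(-5 + L) (C(L) = 1/(L + (1 - 6)) = 1/(L - 5) = 1/(-5 + L))
(-827 + 415)*(-2 + C(41)) + 459 = (-827 + 415)*(-2 + 1/(-5 + 41)) + 459 = -412*(-2 + 1/36) + 459 = -412*(-71/36) + 459 = 7313/9 + 459 = 11444/9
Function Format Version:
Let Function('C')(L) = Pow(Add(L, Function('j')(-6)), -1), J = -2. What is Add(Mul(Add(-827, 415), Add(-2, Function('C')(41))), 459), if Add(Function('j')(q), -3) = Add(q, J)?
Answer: Rational(11444, 9) ≈ 1271.6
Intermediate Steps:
Function('j')(q) = Add(1, q) (Function('j')(q) = Add(3, Add(q, -2)) = Add(3, Add(-2, q)) = Add(1, q))
Function('C')(L) = Pow(Add(-5, L), -1) (Function('C')(L) = Pow(Add(L, Add(1, -6)), -1) = Pow(Add(L, -5), -1) = Pow(Add(-5, L), -1))
Add(Mul(Add(-827, 415), Add(-2, Function('C')(41))), 459) = Add(Mul(Add(-827, 415), Add(-2, Pow(Add(-5, 41), -1))), 459) = Add(Mul(-412, Add(-2, Pow(36, -1))), 459) = Add(Mul(-412, Add(-2, Rational(1, 36))), 459) = Add(Mul(-412, Rational(-71, 36)), 459) = Add(Rational(7313, 9), 459) = Rational(11444, 9)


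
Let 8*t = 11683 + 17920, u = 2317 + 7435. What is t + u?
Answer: 107619/8 ≈ 13452.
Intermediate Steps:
u = 9752
t = 29603/8 (t = (11683 + 17920)/8 = (1/8)*29603 = 29603/8 ≈ 3700.4)
t + u = 29603/8 + 9752 = 107619/8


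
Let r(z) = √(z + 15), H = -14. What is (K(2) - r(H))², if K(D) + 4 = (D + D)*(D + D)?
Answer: 121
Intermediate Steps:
K(D) = -4 + 4*D² (K(D) = -4 + (D + D)*(D + D) = -4 + (2*D)*(2*D) = -4 + 4*D²)
r(z) = √(15 + z)
(K(2) - r(H))² = ((-4 + 4*2²) - √(15 - 14))² = ((-4 + 4*4) - √1)² = ((-4 + 16) - 1*1)² = (12 - 1)² = 11² = 121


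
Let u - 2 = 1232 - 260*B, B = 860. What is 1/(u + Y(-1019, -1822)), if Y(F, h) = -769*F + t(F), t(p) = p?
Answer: 1/560226 ≈ 1.7850e-6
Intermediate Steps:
u = -222366 (u = 2 + (1232 - 260*860) = 2 + (1232 - 223600) = 2 - 222368 = -222366)
Y(F, h) = -768*F (Y(F, h) = -769*F + F = -768*F)
1/(u + Y(-1019, -1822)) = 1/(-222366 - 768*(-1019)) = 1/(-222366 + 782592) = 1/560226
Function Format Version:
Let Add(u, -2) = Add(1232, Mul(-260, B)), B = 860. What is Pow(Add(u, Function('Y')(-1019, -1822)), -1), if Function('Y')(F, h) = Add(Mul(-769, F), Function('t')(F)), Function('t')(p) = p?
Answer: Rational(1, 560226) ≈ 1.7850e-6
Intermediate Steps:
u = -222366 (u = Add(2, Add(1232, Mul(-260, 860))) = Add(2, Add(1232, -223600)) = Add(2, -222368) = -222366)
Function('Y')(F, h) = Mul(-768, F) (Function('Y')(F, h) = Add(Mul(-769, F), F) = Mul(-768, F))
Pow(Add(u, Function('Y')(-1019, -1822)), -1) = Pow(Add(-222366, Mul(-768, -1019)), -1) = Pow(Add(-222366, 782592), -1) = Pow(560226, -1) = Rational(1, 560226)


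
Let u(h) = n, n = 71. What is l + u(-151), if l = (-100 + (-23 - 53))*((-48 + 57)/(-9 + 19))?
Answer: -437/5 ≈ -87.400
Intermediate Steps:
u(h) = 71
l = -792/5 (l = (-100 - 76)*(9/10) = -1584/10 = -176*9/10 = -792/5 ≈ -158.40)
l + u(-151) = -792/5 + 71 = -437/5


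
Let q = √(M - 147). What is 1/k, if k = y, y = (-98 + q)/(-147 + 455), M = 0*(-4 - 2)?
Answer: -616/199 - 44*I*√3/199 ≈ -3.0955 - 0.38297*I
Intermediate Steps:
M = 0 (M = 0*(-6) = 0)
q = 7*I*√3 (q = √(0 - 147) = √(-147) = 7*I*√3 ≈ 12.124*I)
y = -7/22 + I*√3/44 (y = (-98 + 7*I*√3)/(-147 + 455) = (-98 + 7*I*√3)/308 = (-98 + 7*I*√3)*(1/308) = -7/22 + I*√3/44 ≈ -0.31818 + 0.039365*I)
k = -7/22 + I*√3/44 ≈ -0.31818 + 0.039365*I
1/k = 1/(-7/22 + I*√3/44)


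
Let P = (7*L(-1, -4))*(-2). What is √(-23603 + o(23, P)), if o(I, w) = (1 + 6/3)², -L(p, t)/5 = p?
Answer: I*√23594 ≈ 153.6*I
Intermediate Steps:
L(p, t) = -5*p
P = -70 (P = (7*(-5*(-1)))*(-2) = (7*5)*(-2) = 35*(-2) = -70)
o(I, w) = 9 (o(I, w) = (1 + 6*(⅓))² = (1 + 2)² = 3² = 9)
√(-23603 + o(23, P)) = √(-23603 + 9) = √(-23594) = I*√23594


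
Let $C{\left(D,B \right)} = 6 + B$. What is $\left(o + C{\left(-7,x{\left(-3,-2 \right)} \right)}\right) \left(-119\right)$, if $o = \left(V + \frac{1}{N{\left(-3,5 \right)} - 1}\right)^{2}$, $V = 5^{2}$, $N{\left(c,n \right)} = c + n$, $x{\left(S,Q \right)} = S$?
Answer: $-80801$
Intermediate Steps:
$V = 25$
$o = 676$ ($o = \left(25 + \frac{1}{\left(-3 + 5\right) - 1}\right)^{2} = \left(25 + \frac{1}{2 - 1}\right)^{2} = \left(25 + 1^{-1}\right)^{2} = \left(25 + 1\right)^{2} = 26^{2} = 676$)
$\left(o + C{\left(-7,x{\left(-3,-2 \right)} \right)}\right) \left(-119\right) = \left(676 + \left(6 - 3\right)\right) \left(-119\right) = \left(676 + 3\right) \left(-119\right) = 679 \left(-119\right) = -80801$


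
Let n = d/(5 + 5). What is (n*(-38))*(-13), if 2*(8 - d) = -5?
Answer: 5187/10 ≈ 518.70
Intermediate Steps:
d = 21/2 (d = 8 - ½*(-5) = 8 + 5/2 = 21/2 ≈ 10.500)
n = 21/20 (n = 21/(2*(5 + 5)) = (21/2)/10 = (21/2)*(⅒) = 21/20 ≈ 1.0500)
(n*(-38))*(-13) = ((21/20)*(-38))*(-13) = -399/10*(-13) = 5187/10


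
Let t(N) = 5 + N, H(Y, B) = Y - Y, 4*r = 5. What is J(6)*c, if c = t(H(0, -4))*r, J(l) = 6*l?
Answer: 225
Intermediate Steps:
r = 5/4 (r = (¼)*5 = 5/4 ≈ 1.2500)
H(Y, B) = 0
c = 25/4 (c = (5 + 0)*(5/4) = 5*(5/4) = 25/4 ≈ 6.2500)
J(6)*c = (6*6)*(25/4) = 36*(25/4) = 225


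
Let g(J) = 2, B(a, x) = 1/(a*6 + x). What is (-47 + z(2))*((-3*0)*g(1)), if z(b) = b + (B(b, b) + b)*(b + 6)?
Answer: 0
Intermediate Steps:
B(a, x) = 1/(x + 6*a) (B(a, x) = 1/(6*a + x) = 1/(x + 6*a))
z(b) = b + (6 + b)*(b + 1/(7*b)) (z(b) = b + (1/(b + 6*b) + b)*(b + 6) = b + (1/(7*b) + b)*(6 + b) = b + (b + 1/(7*b))*(6 + b) = b + (6 + b)*(b + 1/(7*b)))
(-47 + z(2))*((-3*0)*g(1)) = (-47 + (⅐ + 2² + 7*2 + (6/7)/2))*(-3*0*2) = (-47 + (⅐ + 4 + 14 + (6/7)*(½)))*(0*2) = (-47 + (⅐ + 4 + 14 + 3/7))*0 = (-47 + 130/7)*0 = -199/7*0 = 0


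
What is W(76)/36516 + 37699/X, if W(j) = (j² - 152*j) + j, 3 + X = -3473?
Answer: -116369157/10577468 ≈ -11.002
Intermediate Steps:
X = -3476 (X = -3 - 3473 = -3476)
W(j) = j² - 151*j
W(76)/36516 + 37699/X = (76*(-151 + 76))/36516 + 37699/(-3476) = (76*(-75))*(1/36516) + 37699*(-1/3476) = -5700*1/36516 - 37699/3476 = -475/3043 - 37699/3476 = -116369157/10577468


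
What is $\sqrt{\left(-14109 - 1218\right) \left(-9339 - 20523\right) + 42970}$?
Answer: $2 \sqrt{114434461} \approx 21395.0$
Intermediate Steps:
$\sqrt{\left(-14109 - 1218\right) \left(-9339 - 20523\right) + 42970} = \sqrt{\left(-14109 - 1218\right) \left(-29862\right) + 42970} = \sqrt{\left(-15327\right) \left(-29862\right) + 42970} = \sqrt{457694874 + 42970} = \sqrt{457737844} = 2 \sqrt{114434461}$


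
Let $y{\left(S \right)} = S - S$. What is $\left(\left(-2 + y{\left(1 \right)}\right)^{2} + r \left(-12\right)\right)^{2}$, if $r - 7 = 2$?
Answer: $10816$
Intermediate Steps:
$r = 9$ ($r = 7 + 2 = 9$)
$y{\left(S \right)} = 0$
$\left(\left(-2 + y{\left(1 \right)}\right)^{2} + r \left(-12\right)\right)^{2} = \left(\left(-2 + 0\right)^{2} + 9 \left(-12\right)\right)^{2} = \left(\left(-2\right)^{2} - 108\right)^{2} = \left(4 - 108\right)^{2} = \left(-104\right)^{2} = 10816$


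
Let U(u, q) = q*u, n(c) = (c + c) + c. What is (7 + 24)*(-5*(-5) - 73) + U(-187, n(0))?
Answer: -1488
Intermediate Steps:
n(c) = 3*c (n(c) = 2*c + c = 3*c)
(7 + 24)*(-5*(-5) - 73) + U(-187, n(0)) = (7 + 24)*(-5*(-5) - 73) + (3*0)*(-187) = 31*(25 - 73) + 0*(-187) = 31*(-48) + 0 = -1488 + 0 = -1488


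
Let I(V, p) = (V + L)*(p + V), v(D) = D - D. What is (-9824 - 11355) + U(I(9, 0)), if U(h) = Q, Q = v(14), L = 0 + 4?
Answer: -21179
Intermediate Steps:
L = 4
v(D) = 0
I(V, p) = (4 + V)*(V + p) (I(V, p) = (V + 4)*(p + V) = (4 + V)*(V + p))
Q = 0
U(h) = 0
(-9824 - 11355) + U(I(9, 0)) = (-9824 - 11355) + 0 = -21179 + 0 = -21179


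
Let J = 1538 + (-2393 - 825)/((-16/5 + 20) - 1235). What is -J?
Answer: -9384048/6091 ≈ -1540.6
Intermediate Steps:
J = 9384048/6091 (J = 1538 - 3218/(((⅕)*(-16) + 20) - 1235) = 1538 - 3218/((-16/5 + 20) - 1235) = 1538 - 3218/(84/5 - 1235) = 1538 - 3218/(-6091/5) = 1538 - 3218*(-5/6091) = 1538 + 16090/6091 = 9384048/6091 ≈ 1540.6)
-J = -1*9384048/6091 = -9384048/6091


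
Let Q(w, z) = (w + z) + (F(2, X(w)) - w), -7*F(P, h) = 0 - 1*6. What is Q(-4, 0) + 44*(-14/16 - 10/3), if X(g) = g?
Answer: -7741/42 ≈ -184.31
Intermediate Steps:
F(P, h) = 6/7 (F(P, h) = -(0 - 1*6)/7 = -(0 - 6)/7 = -⅐*(-6) = 6/7)
Q(w, z) = 6/7 + z (Q(w, z) = (w + z) + (6/7 - w) = 6/7 + z)
Q(-4, 0) + 44*(-14/16 - 10/3) = (6/7 + 0) + 44*(-14/16 - 10/3) = 6/7 + 44*(-14*1/16 - 10*⅓) = 6/7 + 44*(-7/8 - 10/3) = 6/7 + 44*(-101/24) = 6/7 - 1111/6 = -7741/42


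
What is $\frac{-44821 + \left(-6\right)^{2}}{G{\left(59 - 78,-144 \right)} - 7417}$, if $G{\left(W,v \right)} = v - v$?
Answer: $\frac{44785}{7417} \approx 6.0382$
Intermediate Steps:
$G{\left(W,v \right)} = 0$
$\frac{-44821 + \left(-6\right)^{2}}{G{\left(59 - 78,-144 \right)} - 7417} = \frac{-44821 + \left(-6\right)^{2}}{0 - 7417} = \frac{-44821 + 36}{-7417} = \left(-44785\right) \left(- \frac{1}{7417}\right) = \frac{44785}{7417}$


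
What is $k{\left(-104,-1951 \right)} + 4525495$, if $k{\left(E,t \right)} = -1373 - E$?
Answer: $4524226$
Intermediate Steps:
$k{\left(-104,-1951 \right)} + 4525495 = \left(-1373 - -104\right) + 4525495 = \left(-1373 + 104\right) + 4525495 = -1269 + 4525495 = 4524226$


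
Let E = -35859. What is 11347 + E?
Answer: -24512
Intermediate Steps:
11347 + E = 11347 - 35859 = -24512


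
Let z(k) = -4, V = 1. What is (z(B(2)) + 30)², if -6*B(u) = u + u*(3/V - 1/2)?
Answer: 676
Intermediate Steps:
B(u) = -7*u/12 (B(u) = -(u + u*(3/1 - 1/2))/6 = -(u + u*(3*1 - 1*½))/6 = -(u + u*(3 - ½))/6 = -(u + u*(5/2))/6 = -(u + 5*u/2)/6 = -7*u/12)
(z(B(2)) + 30)² = (-4 + 30)² = 26² = 676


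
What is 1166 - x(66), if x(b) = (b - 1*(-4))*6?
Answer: 746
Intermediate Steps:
x(b) = 24 + 6*b (x(b) = (b + 4)*6 = (4 + b)*6 = 24 + 6*b)
1166 - x(66) = 1166 - (24 + 6*66) = 1166 - (24 + 396) = 1166 - 1*420 = 1166 - 420 = 746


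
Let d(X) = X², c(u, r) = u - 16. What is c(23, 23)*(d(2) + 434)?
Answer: 3066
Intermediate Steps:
c(u, r) = -16 + u
c(23, 23)*(d(2) + 434) = (-16 + 23)*(2² + 434) = 7*(4 + 434) = 7*438 = 3066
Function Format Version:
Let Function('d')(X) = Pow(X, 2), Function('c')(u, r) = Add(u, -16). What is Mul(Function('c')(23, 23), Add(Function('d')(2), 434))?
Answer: 3066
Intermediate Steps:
Function('c')(u, r) = Add(-16, u)
Mul(Function('c')(23, 23), Add(Function('d')(2), 434)) = Mul(Add(-16, 23), Add(Pow(2, 2), 434)) = Mul(7, Add(4, 434)) = Mul(7, 438) = 3066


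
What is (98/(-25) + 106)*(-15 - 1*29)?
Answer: -112288/25 ≈ -4491.5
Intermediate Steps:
(98/(-25) + 106)*(-15 - 1*29) = (98*(-1/25) + 106)*(-15 - 29) = (-98/25 + 106)*(-44) = (2552/25)*(-44) = -112288/25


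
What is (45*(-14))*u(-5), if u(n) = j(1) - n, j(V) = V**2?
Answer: -3780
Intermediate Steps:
u(n) = 1 - n (u(n) = 1**2 - n = 1 - n)
(45*(-14))*u(-5) = (45*(-14))*(1 - 1*(-5)) = -630*(1 + 5) = -630*6 = -3780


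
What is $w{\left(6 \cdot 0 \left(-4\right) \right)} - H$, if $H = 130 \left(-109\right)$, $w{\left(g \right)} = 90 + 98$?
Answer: $14358$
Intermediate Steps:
$w{\left(g \right)} = 188$
$H = -14170$
$w{\left(6 \cdot 0 \left(-4\right) \right)} - H = 188 - -14170 = 188 + 14170 = 14358$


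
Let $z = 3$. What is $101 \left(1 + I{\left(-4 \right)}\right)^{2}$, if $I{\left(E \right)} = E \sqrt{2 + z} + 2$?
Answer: $8989 - 2424 \sqrt{5} \approx 3568.8$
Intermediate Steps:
$I{\left(E \right)} = 2 + E \sqrt{5}$ ($I{\left(E \right)} = E \sqrt{2 + 3} + 2 = E \sqrt{5} + 2 = 2 + E \sqrt{5}$)
$101 \left(1 + I{\left(-4 \right)}\right)^{2} = 101 \left(1 + \left(2 - 4 \sqrt{5}\right)\right)^{2} = 101 \left(3 - 4 \sqrt{5}\right)^{2}$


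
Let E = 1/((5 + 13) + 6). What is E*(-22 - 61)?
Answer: -83/24 ≈ -3.4583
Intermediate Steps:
E = 1/24 (E = 1/(18 + 6) = 1/24 ≈ 0.041667)
E*(-22 - 61) = (-22 - 61)/24 = (1/24)*(-83) = -83/24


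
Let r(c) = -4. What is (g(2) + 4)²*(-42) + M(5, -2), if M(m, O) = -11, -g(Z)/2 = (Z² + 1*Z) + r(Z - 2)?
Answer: -11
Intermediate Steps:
g(Z) = 8 - 2*Z - 2*Z² (g(Z) = -2*((Z² + 1*Z) - 4) = -2*((Z² + Z) - 4) = -2*((Z + Z²) - 4) = -2*(-4 + Z + Z²) = 8 - 2*Z - 2*Z²)
(g(2) + 4)²*(-42) + M(5, -2) = ((8 - 2*2 - 2*2²) + 4)²*(-42) - 11 = ((8 - 4 - 2*4) + 4)²*(-42) - 11 = ((8 - 4 - 8) + 4)²*(-42) - 11 = (-4 + 4)²*(-42) - 11 = 0²*(-42) - 11 = 0*(-42) - 11 = 0 - 11 = -11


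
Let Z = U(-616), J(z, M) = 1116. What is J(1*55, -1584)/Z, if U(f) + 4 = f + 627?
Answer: 1116/7 ≈ 159.43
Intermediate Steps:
U(f) = 623 + f (U(f) = -4 + (f + 627) = -4 + (627 + f) = 623 + f)
Z = 7 (Z = 623 - 616 = 7)
J(1*55, -1584)/Z = 1116/7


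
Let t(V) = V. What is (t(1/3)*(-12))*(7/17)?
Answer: -28/17 ≈ -1.6471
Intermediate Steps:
(t(1/3)*(-12))*(7/17) = ((1/3)*(-12))*(7/17) = ((1*(⅓))*(-12))*(7*(1/17)) = ((⅓)*(-12))*(7/17) = -4*7/17 = -28/17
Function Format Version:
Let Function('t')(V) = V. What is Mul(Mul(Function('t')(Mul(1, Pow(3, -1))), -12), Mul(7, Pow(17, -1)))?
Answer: Rational(-28, 17) ≈ -1.6471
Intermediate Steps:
Mul(Mul(Function('t')(Mul(1, Pow(3, -1))), -12), Mul(7, Pow(17, -1))) = Mul(Mul(Mul(1, Pow(3, -1)), -12), Mul(7, Pow(17, -1))) = Mul(Mul(Mul(1, Rational(1, 3)), -12), Mul(7, Rational(1, 17))) = Mul(Mul(Rational(1, 3), -12), Rational(7, 17)) = Mul(-4, Rational(7, 17)) = Rational(-28, 17)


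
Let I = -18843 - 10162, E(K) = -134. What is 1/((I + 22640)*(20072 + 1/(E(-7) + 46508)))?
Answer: -46374/5924662483085 ≈ -7.8273e-9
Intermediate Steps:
I = -29005
1/((I + 22640)*(20072 + 1/(E(-7) + 46508))) = 1/((-29005 + 22640)*(20072 + 1/(-134 + 46508))) = 1/(-6365*(20072 + 1/46374)) = 1/(-6365*930818929/46374) = 1/(-5924662483085/46374) = -46374/5924662483085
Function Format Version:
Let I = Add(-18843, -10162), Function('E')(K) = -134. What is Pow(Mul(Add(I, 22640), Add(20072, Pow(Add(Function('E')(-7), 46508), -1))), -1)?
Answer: Rational(-46374, 5924662483085) ≈ -7.8273e-9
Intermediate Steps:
I = -29005
Pow(Mul(Add(I, 22640), Add(20072, Pow(Add(Function('E')(-7), 46508), -1))), -1) = Pow(Mul(Add(-29005, 22640), Add(20072, Pow(Add(-134, 46508), -1))), -1) = Pow(Mul(-6365, Add(20072, Pow(46374, -1))), -1) = Pow(Mul(-6365, Add(20072, Rational(1, 46374))), -1) = Pow(Mul(-6365, Rational(930818929, 46374)), -1) = Pow(Rational(-5924662483085, 46374), -1) = Rational(-46374, 5924662483085)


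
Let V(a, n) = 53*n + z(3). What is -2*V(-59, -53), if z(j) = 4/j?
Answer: 16846/3 ≈ 5615.3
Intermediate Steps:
V(a, n) = 4/3 + 53*n (V(a, n) = 53*n + 4/3 = 4/3 + 53*n)
-2*V(-59, -53) = -2*(4/3 + 53*(-53)) = -2*(4/3 - 2809) = -2*(-8423/3) = 16846/3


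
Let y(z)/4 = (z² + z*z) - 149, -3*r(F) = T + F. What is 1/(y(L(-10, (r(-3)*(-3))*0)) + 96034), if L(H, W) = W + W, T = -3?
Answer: 1/95438 ≈ 1.0478e-5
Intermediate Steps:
r(F) = 1 - F/3 (r(F) = -(-3 + F)/3 = 1 - F/3)
L(H, W) = 2*W
y(z) = -596 + 8*z² (y(z) = 4*((z² + z*z) - 149) = 4*((z² + z²) - 149) = 4*(2*z² - 149) = 4*(-149 + 2*z²) = -596 + 8*z²)
1/(y(L(-10, (r(-3)*(-3))*0)) + 96034) = 1/((-596 + 8*(2*(((1 - ⅓*(-3))*(-3))*0))²) + 96034) = 1/((-596 + 8*(2*(((1 + 1)*(-3))*0))²) + 96034) = 1/((-596 + 8*(2*((2*(-3))*0))²) + 96034) = 1/((-596 + 8*(2*(-6*0))²) + 96034) = 1/((-596 + 8*(2*0)²) + 96034) = 1/((-596 + 8*0²) + 96034) = 1/((-596 + 8*0) + 96034) = 1/((-596 + 0) + 96034) = 1/(-596 + 96034) = 1/95438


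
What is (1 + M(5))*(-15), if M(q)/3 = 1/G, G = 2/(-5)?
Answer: 195/2 ≈ 97.500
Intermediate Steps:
G = -⅖ (G = 2*(-⅕) = -⅖ ≈ -0.40000)
M(q) = -15/2 (M(q) = 3/(-⅖) = 3*(-5/2) = -15/2)
(1 + M(5))*(-15) = (1 - 15/2)*(-15) = -13/2*(-15) = 195/2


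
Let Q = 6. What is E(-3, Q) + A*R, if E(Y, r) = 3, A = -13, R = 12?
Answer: -153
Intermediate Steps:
E(-3, Q) + A*R = 3 - 13*12 = 3 - 156 = -153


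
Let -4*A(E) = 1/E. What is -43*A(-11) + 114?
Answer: 4973/44 ≈ 113.02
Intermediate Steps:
A(E) = -1/(4*E)
-43*A(-11) + 114 = -(-43)/(4*(-11)) + 114 = -(-43)*(-1)/(4*11) + 114 = -43*1/44 + 114 = -43/44 + 114 = 4973/44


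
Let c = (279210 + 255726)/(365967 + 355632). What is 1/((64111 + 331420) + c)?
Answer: 240533/95138436335 ≈ 2.5282e-6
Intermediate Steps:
c = 178312/240533 (c = 534936/721599 = 534936*(1/721599) = 178312/240533 ≈ 0.74132)
1/((64111 + 331420) + c) = 1/((64111 + 331420) + 178312/240533) = 1/(395531 + 178312/240533) = 1/(95138436335/240533) = 240533/95138436335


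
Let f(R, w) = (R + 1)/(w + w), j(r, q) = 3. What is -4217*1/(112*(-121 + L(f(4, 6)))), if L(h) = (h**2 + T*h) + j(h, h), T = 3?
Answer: 37953/117509 ≈ 0.32298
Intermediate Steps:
f(R, w) = (1 + R)/(2*w) (f(R, w) = (1 + R)/((2*w)) = (1 + R)*(1/(2*w)) = (1 + R)/(2*w))
L(h) = 3 + h**2 + 3*h (L(h) = (h**2 + 3*h) + 3 = 3 + h**2 + 3*h)
-4217*1/(112*(-121 + L(f(4, 6)))) = -4217*1/(112*(-121 + (3 + ((1/2)*(1 + 4)/6)**2 + 3*((1/2)*(1 + 4)/6)))) = -4217*1/(112*(-121 + (3 + ((1/2)*(1/6)*5)**2 + 3*((1/2)*(1/6)*5)))) = -4217*1/(112*(-121 + (3 + (5/12)**2 + 3*(5/12)))) = -4217*1/(112*(-121 + (3 + 25/144 + 5/4))) = -4217*1/(112*(-121 + 637/144)) = -4217/(112*(-16787/144)) = -4217/(-117509/9) = -4217*(-9/117509) = 37953/117509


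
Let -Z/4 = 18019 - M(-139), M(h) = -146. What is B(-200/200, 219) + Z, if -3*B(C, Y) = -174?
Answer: -72602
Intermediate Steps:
B(C, Y) = 58 (B(C, Y) = -1/3*(-174) = 58)
Z = -72660 (Z = -4*(18019 - 1*(-146)) = -4*(18019 + 146) = -4*18165 = -72660)
B(-200/200, 219) + Z = 58 - 72660 = -72602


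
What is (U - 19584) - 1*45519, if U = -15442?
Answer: -80545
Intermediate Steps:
(U - 19584) - 1*45519 = (-15442 - 19584) - 1*45519 = -35026 - 45519 = -80545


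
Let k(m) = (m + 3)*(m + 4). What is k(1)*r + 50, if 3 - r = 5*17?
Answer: -1590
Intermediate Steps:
r = -82 (r = 3 - 5*17 = 3 - 1*85 = 3 - 85 = -82)
k(m) = (3 + m)*(4 + m)
k(1)*r + 50 = (12 + 1² + 7*1)*(-82) + 50 = (12 + 1 + 7)*(-82) + 50 = 20*(-82) + 50 = -1640 + 50 = -1590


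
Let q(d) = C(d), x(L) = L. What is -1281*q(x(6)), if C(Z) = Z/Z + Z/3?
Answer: -3843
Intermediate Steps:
C(Z) = 1 + Z/3 (C(Z) = 1 + Z*(⅓) = 1 + Z/3)
q(d) = 1 + d/3
-1281*q(x(6)) = -1281*(1 + (⅓)*6) = -1281*(1 + 2) = -1281*3 = -3843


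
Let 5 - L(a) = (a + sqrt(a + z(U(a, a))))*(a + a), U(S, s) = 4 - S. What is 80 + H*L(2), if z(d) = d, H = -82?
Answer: 982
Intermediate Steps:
L(a) = 5 - 2*a*(2 + a) (L(a) = 5 - (a + sqrt(a + (4 - a)))*(a + a) = 5 - (a + sqrt(4))*2*a = 5 - (a + 2)*2*a = 5 - (2 + a)*2*a = 5 - 2*a*(2 + a))
80 + H*L(2) = 80 - 82*(5 - 4*2 - 2*2**2) = 80 - 82*(5 - 8 - 2*4) = 80 - 82*(5 - 8 - 8) = 80 - 82*(-11) = 80 + 902 = 982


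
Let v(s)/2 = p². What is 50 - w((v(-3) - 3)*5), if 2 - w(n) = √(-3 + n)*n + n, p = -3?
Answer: 123 + 450*√2 ≈ 759.40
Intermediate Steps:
v(s) = 18 (v(s) = 2*(-3)² = 2*9 = 18)
w(n) = 2 - n - n*√(-3 + n) (w(n) = 2 - (√(-3 + n)*n + n) = 2 - (n*√(-3 + n) + n) = 2 - (n + n*√(-3 + n)) = 2 + (-n - n*√(-3 + n)) = 2 - n - n*√(-3 + n))
50 - w((v(-3) - 3)*5) = 50 - (2 - (18 - 3)*5 - (18 - 3)*5*√(-3 + (18 - 3)*5)) = 50 - (2 - 15*5 - 15*5*√(-3 + 15*5)) = 50 - (2 - 1*75 - 1*75*√(-3 + 75)) = 50 - (2 - 75 - 1*75*√72) = 50 - (2 - 75 - 1*75*6*√2) = 50 - (2 - 75 - 450*√2) = 50 - (-73 - 450*√2) = 50 + (73 + 450*√2) = 123 + 450*√2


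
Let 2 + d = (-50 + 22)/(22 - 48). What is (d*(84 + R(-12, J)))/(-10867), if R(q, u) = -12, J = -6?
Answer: 864/141271 ≈ 0.0061159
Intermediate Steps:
d = -12/13 (d = -2 + (-50 + 22)/(22 - 48) = -2 - 28/(-26) = -2 - 28*(-1/26) = -2 + 14/13 = -12/13 ≈ -0.92308)
(d*(84 + R(-12, J)))/(-10867) = -12*(84 - 12)/13/(-10867) = -12/13*72*(-1/10867) = -864/13*(-1/10867) = 864/141271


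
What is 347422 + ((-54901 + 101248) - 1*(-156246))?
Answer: 550015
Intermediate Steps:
347422 + ((-54901 + 101248) - 1*(-156246)) = 347422 + (46347 + 156246) = 347422 + 202593 = 550015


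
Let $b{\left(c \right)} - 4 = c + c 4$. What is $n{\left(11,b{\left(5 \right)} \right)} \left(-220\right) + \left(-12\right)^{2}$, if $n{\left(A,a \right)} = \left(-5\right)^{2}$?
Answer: $-5356$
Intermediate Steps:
$b{\left(c \right)} = 4 + 5 c$ ($b{\left(c \right)} = 4 + \left(c + c 4\right) = 4 + \left(c + 4 c\right) = 4 + 5 c$)
$n{\left(A,a \right)} = 25$
$n{\left(11,b{\left(5 \right)} \right)} \left(-220\right) + \left(-12\right)^{2} = 25 \left(-220\right) + \left(-12\right)^{2} = -5500 + 144 = -5356$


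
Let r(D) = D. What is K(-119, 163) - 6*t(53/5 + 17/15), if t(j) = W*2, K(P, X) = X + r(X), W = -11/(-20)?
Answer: 1597/5 ≈ 319.40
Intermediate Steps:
W = 11/20 (W = -11*(-1/20) = 11/20 ≈ 0.55000)
K(P, X) = 2*X (K(P, X) = X + X = 2*X)
t(j) = 11/10 (t(j) = (11/20)*2 = 11/10)
K(-119, 163) - 6*t(53/5 + 17/15) = 2*163 - 6*11/10 = 326 - 1*33/5 = 326 - 33/5 = 1597/5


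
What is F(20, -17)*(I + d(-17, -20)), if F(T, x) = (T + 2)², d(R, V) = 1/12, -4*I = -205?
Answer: 74536/3 ≈ 24845.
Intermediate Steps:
I = 205/4 (I = -¼*(-205) = 205/4 ≈ 51.250)
d(R, V) = 1/12
F(T, x) = (2 + T)²
F(20, -17)*(I + d(-17, -20)) = (2 + 20)²*(205/4 + 1/12) = 22²*(154/3) = 484*(154/3) = 74536/3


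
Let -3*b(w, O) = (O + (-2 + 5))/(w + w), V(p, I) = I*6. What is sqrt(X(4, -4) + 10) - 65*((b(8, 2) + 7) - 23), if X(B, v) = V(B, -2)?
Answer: 50245/48 + I*sqrt(2) ≈ 1046.8 + 1.4142*I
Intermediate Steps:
V(p, I) = 6*I
X(B, v) = -12 (X(B, v) = 6*(-2) = -12)
b(w, O) = -(3 + O)/(6*w) (b(w, O) = -(O + (-2 + 5))/(3*(w + w)) = -(O + 3)/(3*(2*w)) = -(3 + O)*1/(2*w)/3 = -(3 + O)/(6*w))
sqrt(X(4, -4) + 10) - 65*((b(8, 2) + 7) - 23) = sqrt(-12 + 10) - 65*(((1/6)*(-3 - 1*2)/8 + 7) - 23) = sqrt(-2) - 65*(((1/6)*(1/8)*(-3 - 2) + 7) - 23) = I*sqrt(2) - 65*(((1/6)*(1/8)*(-5) + 7) - 23) = I*sqrt(2) - 65*((-5/48 + 7) - 23) = I*sqrt(2) - 65*(331/48 - 23) = I*sqrt(2) - 65*(-773/48) = I*sqrt(2) + 50245/48 = 50245/48 + I*sqrt(2)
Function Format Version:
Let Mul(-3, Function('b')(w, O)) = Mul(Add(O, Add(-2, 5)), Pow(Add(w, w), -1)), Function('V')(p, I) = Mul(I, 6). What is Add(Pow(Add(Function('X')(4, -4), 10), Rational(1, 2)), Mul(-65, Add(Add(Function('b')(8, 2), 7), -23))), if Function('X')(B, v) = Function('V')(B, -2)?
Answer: Add(Rational(50245, 48), Mul(I, Pow(2, Rational(1, 2)))) ≈ Add(1046.8, Mul(1.4142, I))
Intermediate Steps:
Function('V')(p, I) = Mul(6, I)
Function('X')(B, v) = -12 (Function('X')(B, v) = Mul(6, -2) = -12)
Function('b')(w, O) = Mul(Rational(-1, 6), Pow(w, -1), Add(3, O)) (Function('b')(w, O) = Mul(Rational(-1, 3), Mul(Add(O, Add(-2, 5)), Pow(Add(w, w), -1))) = Mul(Rational(-1, 3), Mul(Add(O, 3), Pow(Mul(2, w), -1))) = Mul(Rational(-1, 3), Mul(Add(3, O), Mul(Rational(1, 2), Pow(w, -1)))) = Mul(Rational(-1, 3), Mul(Rational(1, 2), Pow(w, -1), Add(3, O))) = Mul(Rational(-1, 6), Pow(w, -1), Add(3, O)))
Add(Pow(Add(Function('X')(4, -4), 10), Rational(1, 2)), Mul(-65, Add(Add(Function('b')(8, 2), 7), -23))) = Add(Pow(Add(-12, 10), Rational(1, 2)), Mul(-65, Add(Add(Mul(Rational(1, 6), Pow(8, -1), Add(-3, Mul(-1, 2))), 7), -23))) = Add(Pow(-2, Rational(1, 2)), Mul(-65, Add(Add(Mul(Rational(1, 6), Rational(1, 8), Add(-3, -2)), 7), -23))) = Add(Mul(I, Pow(2, Rational(1, 2))), Mul(-65, Add(Add(Mul(Rational(1, 6), Rational(1, 8), -5), 7), -23))) = Add(Mul(I, Pow(2, Rational(1, 2))), Mul(-65, Add(Add(Rational(-5, 48), 7), -23))) = Add(Mul(I, Pow(2, Rational(1, 2))), Mul(-65, Add(Rational(331, 48), -23))) = Add(Mul(I, Pow(2, Rational(1, 2))), Mul(-65, Rational(-773, 48))) = Add(Mul(I, Pow(2, Rational(1, 2))), Rational(50245, 48)) = Add(Rational(50245, 48), Mul(I, Pow(2, Rational(1, 2))))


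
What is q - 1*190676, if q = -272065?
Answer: -462741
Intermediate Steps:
q - 1*190676 = -272065 - 1*190676 = -272065 - 190676 = -462741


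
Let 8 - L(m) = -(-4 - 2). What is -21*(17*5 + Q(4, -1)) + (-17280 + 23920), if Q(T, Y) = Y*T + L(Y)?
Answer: 4897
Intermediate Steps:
L(m) = 2 (L(m) = 8 - (-1)*(-4 - 2) = 8 - (-1)*(-6) = 8 - 1*6 = 8 - 6 = 2)
Q(T, Y) = 2 + T*Y (Q(T, Y) = Y*T + 2 = T*Y + 2 = 2 + T*Y)
-21*(17*5 + Q(4, -1)) + (-17280 + 23920) = -21*(17*5 + (2 + 4*(-1))) + (-17280 + 23920) = -21*(85 + (2 - 4)) + 6640 = -21*(85 - 2) + 6640 = -21*83 + 6640 = -1743 + 6640 = 4897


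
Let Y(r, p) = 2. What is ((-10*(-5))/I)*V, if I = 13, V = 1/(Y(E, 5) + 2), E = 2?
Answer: 25/26 ≈ 0.96154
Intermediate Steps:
V = ¼ (V = 1/(2 + 2) = 1/4 = ¼ ≈ 0.25000)
((-10*(-5))/I)*V = (-10*(-5)/13)*(¼) = (50*(1/13))*(¼) = (50/13)*(¼) = 25/26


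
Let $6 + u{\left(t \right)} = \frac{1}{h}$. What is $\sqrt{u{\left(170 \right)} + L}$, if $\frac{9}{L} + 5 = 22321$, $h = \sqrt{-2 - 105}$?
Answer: $\frac{\sqrt{-8551894355277 - 13321603148 i \sqrt{107}}}{1193906} \approx 0.019733 - 2.4495 i$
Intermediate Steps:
$h = i \sqrt{107}$ ($h = \sqrt{-107} = i \sqrt{107} \approx 10.344 i$)
$u{\left(t \right)} = -6 - \frac{i \sqrt{107}}{107}$ ($u{\left(t \right)} = -6 + \frac{1}{i \sqrt{107}} = -6 - \frac{i \sqrt{107}}{107}$)
$L = \frac{9}{22316}$ ($L = \frac{9}{-5 + 22321} = \frac{9}{22316} \approx 0.0004033$)
$\sqrt{u{\left(170 \right)} + L} = \sqrt{\left(-6 - \frac{i \sqrt{107}}{107}\right) + \frac{9}{22316}} = \sqrt{- \frac{133887}{22316} - \frac{i \sqrt{107}}{107}}$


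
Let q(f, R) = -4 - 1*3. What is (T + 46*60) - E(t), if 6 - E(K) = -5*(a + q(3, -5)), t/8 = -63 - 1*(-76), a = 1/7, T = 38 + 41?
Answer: 20071/7 ≈ 2867.3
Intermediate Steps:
T = 79
q(f, R) = -7 (q(f, R) = -4 - 3 = -7)
a = ⅐ ≈ 0.14286
t = 104 (t = 8*(-63 - 1*(-76)) = 8*(-63 + 76) = 8*13 = 104)
E(K) = -198/7 (E(K) = 6 - (-5)*(⅐ - 7) = 6 - (-5)*(-48)/7 = 6 - 1*240/7 = 6 - 240/7 = -198/7)
(T + 46*60) - E(t) = (79 + 46*60) - 1*(-198/7) = (79 + 2760) + 198/7 = 2839 + 198/7 = 20071/7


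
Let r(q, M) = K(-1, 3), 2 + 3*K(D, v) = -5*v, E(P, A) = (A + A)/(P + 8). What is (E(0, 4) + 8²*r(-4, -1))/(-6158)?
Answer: 1085/18474 ≈ 0.058731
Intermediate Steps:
E(P, A) = 2*A/(8 + P) (E(P, A) = (2*A)/(8 + P) = 2*A/(8 + P))
K(D, v) = -⅔ - 5*v/3 (K(D, v) = -⅔ + (-5*v)/3 = -⅔ - 5*v/3)
r(q, M) = -17/3 (r(q, M) = -⅔ - 5/3*3 = -⅔ - 5 = -17/3)
(E(0, 4) + 8²*r(-4, -1))/(-6158) = (2*4/(8 + 0) + 8²*(-17/3))/(-6158) = (2*4/8 + 64*(-17/3))*(-1/6158) = (2*4*(⅛) - 1088/3)*(-1/6158) = (1 - 1088/3)*(-1/6158) = -1085/3*(-1/6158) = 1085/18474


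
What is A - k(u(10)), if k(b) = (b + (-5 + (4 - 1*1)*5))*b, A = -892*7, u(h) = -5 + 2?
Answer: -6223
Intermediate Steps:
u(h) = -3
A = -6244
k(b) = b*(10 + b) (k(b) = (b + (-5 + (4 - 1)*5))*b = (b + (-5 + 3*5))*b = (b + (-5 + 15))*b = (b + 10)*b = (10 + b)*b = b*(10 + b))
A - k(u(10)) = -6244 - (-3)*(10 - 3) = -6244 - (-3)*7 = -6244 - 1*(-21) = -6244 + 21 = -6223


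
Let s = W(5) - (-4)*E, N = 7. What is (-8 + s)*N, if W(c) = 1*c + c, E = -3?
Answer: -70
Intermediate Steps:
W(c) = 2*c (W(c) = c + c = 2*c)
s = -2 (s = 2*5 - (-4)*(-3) = 10 - 1*12 = 10 - 12 = -2)
(-8 + s)*N = (-8 - 2)*7 = -10*7 = -70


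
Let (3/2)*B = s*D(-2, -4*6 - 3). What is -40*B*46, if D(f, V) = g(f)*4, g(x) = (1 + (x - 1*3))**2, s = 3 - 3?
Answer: 0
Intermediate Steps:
s = 0
g(x) = (-2 + x)**2 (g(x) = (1 + (x - 3))**2 = (1 + (-3 + x))**2 = (-2 + x)**2)
D(f, V) = 4*(-2 + f)**2 (D(f, V) = (-2 + f)**2*4 = 4*(-2 + f)**2)
B = 0 (B = 2*(0*(4*(-2 - 2)**2))/3 = 2*(0*(4*(-4)**2))/3 = 2*(0*(4*16))/3 = 2*(0*64)/3 = (2/3)*0 = 0)
-40*B*46 = -40*0*46 = 0*46 = 0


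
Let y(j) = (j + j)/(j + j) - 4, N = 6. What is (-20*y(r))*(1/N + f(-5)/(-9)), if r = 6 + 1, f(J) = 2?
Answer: -10/3 ≈ -3.3333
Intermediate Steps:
r = 7
y(j) = -3 (y(j) = (2*j)/((2*j)) - 4 = (2*j)*(1/(2*j)) - 4 = 1 - 4 = -3)
(-20*y(r))*(1/N + f(-5)/(-9)) = (-20*(-3))*(1/6 + 2/(-9)) = 60*(1*(⅙) + 2*(-⅑)) = 60*(⅙ - 2/9) = 60*(-1/18) = -10/3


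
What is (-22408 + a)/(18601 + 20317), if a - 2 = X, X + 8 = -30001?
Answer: -4765/3538 ≈ -1.3468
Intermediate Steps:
X = -30009 (X = -8 - 30001 = -30009)
a = -30007 (a = 2 - 30009 = -30007)
(-22408 + a)/(18601 + 20317) = (-22408 - 30007)/(18601 + 20317) = -52415/38918 = -52415*1/38918 = -4765/3538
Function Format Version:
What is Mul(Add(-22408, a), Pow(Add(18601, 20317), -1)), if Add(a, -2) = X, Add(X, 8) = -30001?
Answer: Rational(-4765, 3538) ≈ -1.3468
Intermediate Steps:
X = -30009 (X = Add(-8, -30001) = -30009)
a = -30007 (a = Add(2, -30009) = -30007)
Mul(Add(-22408, a), Pow(Add(18601, 20317), -1)) = Mul(Add(-22408, -30007), Pow(Add(18601, 20317), -1)) = Mul(-52415, Pow(38918, -1)) = Mul(-52415, Rational(1, 38918)) = Rational(-4765, 3538)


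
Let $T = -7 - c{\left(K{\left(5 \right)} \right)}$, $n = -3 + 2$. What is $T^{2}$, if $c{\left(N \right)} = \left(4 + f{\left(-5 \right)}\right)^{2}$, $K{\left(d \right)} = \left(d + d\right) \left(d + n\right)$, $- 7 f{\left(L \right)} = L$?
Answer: $\frac{2050624}{2401} \approx 854.07$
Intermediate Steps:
$n = -1$
$f{\left(L \right)} = - \frac{L}{7}$
$K{\left(d \right)} = 2 d \left(-1 + d\right)$ ($K{\left(d \right)} = \left(d + d\right) \left(d - 1\right) = 2 d \left(-1 + d\right)$)
$c{\left(N \right)} = \frac{1089}{49}$ ($c{\left(N \right)} = \left(4 - - \frac{5}{7}\right)^{2} = \left(4 + \frac{5}{7}\right)^{2} = \left(\frac{33}{7}\right)^{2} = \frac{1089}{49}$)
$T = - \frac{1432}{49}$ ($T = -7 - \frac{1089}{49} = - \frac{1432}{49} \approx -29.224$)
$T^{2} = \left(- \frac{1432}{49}\right)^{2} = \frac{2050624}{2401}$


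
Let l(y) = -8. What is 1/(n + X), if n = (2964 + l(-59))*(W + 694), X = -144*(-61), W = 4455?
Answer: 1/15229228 ≈ 6.5663e-8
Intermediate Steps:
X = 8784
n = 15220444 (n = (2964 - 8)*(4455 + 694) = 2956*5149 = 15220444)
1/(n + X) = 1/(15220444 + 8784) = 1/15229228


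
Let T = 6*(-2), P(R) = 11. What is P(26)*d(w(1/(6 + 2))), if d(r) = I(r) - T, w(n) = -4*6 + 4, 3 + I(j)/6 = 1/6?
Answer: -55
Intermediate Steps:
I(j) = -17 (I(j) = -18 + 6/6 = -18 + 6*(⅙) = -18 + 1 = -17)
w(n) = -20 (w(n) = -24 + 4 = -20)
T = -12
d(r) = -5 (d(r) = -17 - 1*(-12) = -17 + 12 = -5)
P(26)*d(w(1/(6 + 2))) = 11*(-5) = -55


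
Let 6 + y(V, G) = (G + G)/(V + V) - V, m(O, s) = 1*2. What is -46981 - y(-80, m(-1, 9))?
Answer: -1882199/40 ≈ -47055.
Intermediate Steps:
m(O, s) = 2
y(V, G) = -6 - V + G/V (y(V, G) = -6 + ((G + G)/(V + V) - V) = -6 + ((2*G)/((2*V)) - V) = -6 + ((2*G)*(1/(2*V)) - V) = -6 + (G/V - V) = -6 + (-V + G/V) = -6 - V + G/V)
-46981 - y(-80, m(-1, 9)) = -46981 - (-6 - 1*(-80) + 2/(-80)) = -46981 - (-6 + 80 + 2*(-1/80)) = -46981 - (-6 + 80 - 1/40) = -46981 - 1*2959/40 = -46981 - 2959/40 = -1882199/40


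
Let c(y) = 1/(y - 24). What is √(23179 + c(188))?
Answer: 3*√17317293/82 ≈ 152.25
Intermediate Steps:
c(y) = 1/(-24 + y)
√(23179 + c(188)) = √(23179 + 1/(-24 + 188)) = √(23179 + 1/164) = √(3801357/164) = 3*√17317293/82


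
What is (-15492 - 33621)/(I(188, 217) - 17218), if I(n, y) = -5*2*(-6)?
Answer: 49113/17158 ≈ 2.8624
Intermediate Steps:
I(n, y) = 60 (I(n, y) = -10*(-6) = 60)
(-15492 - 33621)/(I(188, 217) - 17218) = (-15492 - 33621)/(60 - 17218) = -49113/(-17158) = -49113*(-1/17158) = 49113/17158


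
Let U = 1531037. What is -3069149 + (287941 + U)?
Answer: -1250171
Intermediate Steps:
-3069149 + (287941 + U) = -3069149 + (287941 + 1531037) = -3069149 + 1818978 = -1250171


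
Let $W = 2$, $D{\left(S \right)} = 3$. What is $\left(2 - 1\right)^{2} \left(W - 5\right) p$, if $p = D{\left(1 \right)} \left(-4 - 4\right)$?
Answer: $72$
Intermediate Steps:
$p = -24$ ($p = 3 \left(-4 - 4\right) = 3 \left(-8\right) = -24$)
$\left(2 - 1\right)^{2} \left(W - 5\right) p = \left(2 - 1\right)^{2} \left(2 - 5\right) \left(-24\right) = 1^{2} \left(-3\right) \left(-24\right) = 1 \left(-3\right) \left(-24\right) = \left(-3\right) \left(-24\right) = 72$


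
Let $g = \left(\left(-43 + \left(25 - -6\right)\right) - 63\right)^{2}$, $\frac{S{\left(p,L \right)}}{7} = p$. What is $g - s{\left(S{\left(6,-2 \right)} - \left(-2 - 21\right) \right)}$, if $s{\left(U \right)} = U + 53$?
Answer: $5507$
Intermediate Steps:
$S{\left(p,L \right)} = 7 p$
$s{\left(U \right)} = 53 + U$
$g = 5625$ ($g = \left(\left(-43 + \left(25 + 6\right)\right) - 63\right)^{2} = \left(\left(-43 + 31\right) - 63\right)^{2} = \left(-12 - 63\right)^{2} = \left(-75\right)^{2} = 5625$)
$g - s{\left(S{\left(6,-2 \right)} - \left(-2 - 21\right) \right)} = 5625 - \left(53 + \left(7 \cdot 6 - \left(-2 - 21\right)\right)\right) = 5625 - \left(53 + \left(42 - -23\right)\right) = 5625 - \left(53 + \left(42 + 23\right)\right) = 5625 - \left(53 + 65\right) = 5625 - 118 = 5507$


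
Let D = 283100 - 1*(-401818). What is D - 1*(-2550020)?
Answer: 3234938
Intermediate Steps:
D = 684918 (D = 283100 + 401818 = 684918)
D - 1*(-2550020) = 684918 - 1*(-2550020) = 684918 + 2550020 = 3234938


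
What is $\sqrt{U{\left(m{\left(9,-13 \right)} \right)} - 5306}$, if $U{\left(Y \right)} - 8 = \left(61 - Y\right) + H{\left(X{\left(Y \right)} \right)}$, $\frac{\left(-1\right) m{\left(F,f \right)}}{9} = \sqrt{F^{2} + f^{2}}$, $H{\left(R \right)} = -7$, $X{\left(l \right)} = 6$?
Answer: $\sqrt{-5244 + 45 \sqrt{10}} \approx 71.426 i$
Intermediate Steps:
$m{\left(F,f \right)} = - 9 \sqrt{F^{2} + f^{2}}$
$U{\left(Y \right)} = 62 - Y$ ($U{\left(Y \right)} = 8 - \left(-54 + Y\right) = 62 - Y$)
$\sqrt{U{\left(m{\left(9,-13 \right)} \right)} - 5306} = \sqrt{\left(62 - - 9 \sqrt{9^{2} + \left(-13\right)^{2}}\right) - 5306} = \sqrt{\left(62 - - 9 \sqrt{81 + 169}\right) - 5306} = \sqrt{\left(62 - - 9 \sqrt{250}\right) - 5306} = \sqrt{\left(62 - - 9 \cdot 5 \sqrt{10}\right) - 5306} = \sqrt{\left(62 - - 45 \sqrt{10}\right) - 5306} = \sqrt{\left(62 + 45 \sqrt{10}\right) - 5306} = \sqrt{-5244 + 45 \sqrt{10}}$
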